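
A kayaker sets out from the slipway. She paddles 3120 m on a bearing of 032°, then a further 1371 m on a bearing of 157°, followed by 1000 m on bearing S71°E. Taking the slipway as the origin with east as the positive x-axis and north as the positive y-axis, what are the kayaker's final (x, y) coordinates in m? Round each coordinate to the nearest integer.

Leg 1 (032°, 3120 m): east 3120 sin 32° = 1653.35, north 3120 cos 32° = 2645.91
Leg 2 (157°, 1371 m): east 1371 sin 157° = 535.69, north 1371 cos 157° = -1262.01
Leg 3 (S71°E, 1000 m): east 1000 sin 109° = 945.52, north 1000 cos 109° = -325.57
Summing: 3134.56 m east, 1058.33 m north → (3135, 1058).

(3135, 1058)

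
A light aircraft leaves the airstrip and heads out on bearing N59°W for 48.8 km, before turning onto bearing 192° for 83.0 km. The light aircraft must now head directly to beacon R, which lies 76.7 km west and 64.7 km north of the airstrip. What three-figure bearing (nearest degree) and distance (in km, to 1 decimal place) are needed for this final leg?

Leg 1 (N59°W, 48.8 km): east 48.8 sin 301° = -41.83, north 48.8 cos 301° = 25.13
Leg 2 (192°, 83.0 km): east 83.0 sin 192° = -17.26, north 83.0 cos 192° = -81.19
Current position: (-59.09, -56.05). Target: (-76.7, 64.7). Remaining: Δeast = -17.61, Δnorth = 120.75.
Bearing = atan2(-17.61, 120.75) mod 360° = 351.70°; distance = √((-17.61)² + (120.75)²) = 122.030 km.

352°, 122.0 km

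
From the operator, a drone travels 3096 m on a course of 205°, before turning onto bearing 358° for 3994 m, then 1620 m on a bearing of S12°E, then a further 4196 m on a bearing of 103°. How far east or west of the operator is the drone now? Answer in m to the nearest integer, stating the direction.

2977 m east

Leg 1 (205°, 3096 m): east 3096 sin 205° = -1308.43, north 3096 cos 205° = -2805.93
Leg 2 (358°, 3994 m): east 3994 sin 358° = -139.39, north 3994 cos 358° = 3991.57
Leg 3 (S12°E, 1620 m): east 1620 sin 168° = 336.82, north 1620 cos 168° = -1584.60
Leg 4 (103°, 4196 m): east 4196 sin 103° = 4088.46, north 4196 cos 103° = -943.89
Net east component: 2977.46 m.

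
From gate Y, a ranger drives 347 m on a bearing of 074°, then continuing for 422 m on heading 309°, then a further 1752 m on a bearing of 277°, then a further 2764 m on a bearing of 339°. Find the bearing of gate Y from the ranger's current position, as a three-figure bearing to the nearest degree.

Leg 1 (074°, 347 m): east 347 sin 74° = 333.56, north 347 cos 74° = 95.65
Leg 2 (309°, 422 m): east 422 sin 309° = -327.96, north 422 cos 309° = 265.57
Leg 3 (277°, 1752 m): east 1752 sin 277° = -1738.94, north 1752 cos 277° = 213.52
Leg 4 (339°, 2764 m): east 2764 sin 339° = -990.53, north 2764 cos 339° = 2580.42
Net displacement: -2723.87 east, 3155.15 north. Direction back to start is (2723.87, -3155.15): bearing = atan2(2723.87, -3155.15) mod 360° = 139.20° ≈ 139°.

139°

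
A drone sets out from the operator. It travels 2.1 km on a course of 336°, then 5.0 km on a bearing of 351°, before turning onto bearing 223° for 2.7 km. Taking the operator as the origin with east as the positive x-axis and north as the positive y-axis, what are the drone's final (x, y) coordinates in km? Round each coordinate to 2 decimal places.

Leg 1 (336°, 2.1 km): east 2.1 sin 336° = -0.85, north 2.1 cos 336° = 1.92
Leg 2 (351°, 5.0 km): east 5.0 sin 351° = -0.78, north 5.0 cos 351° = 4.94
Leg 3 (223°, 2.7 km): east 2.7 sin 223° = -1.84, north 2.7 cos 223° = -1.97
Summing: -3.48 km east, 4.88 km north → (-3.48, 4.88).

(-3.48, 4.88)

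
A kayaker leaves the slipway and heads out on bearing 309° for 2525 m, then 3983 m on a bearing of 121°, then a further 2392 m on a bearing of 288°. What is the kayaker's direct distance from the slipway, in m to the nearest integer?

Leg 1 (309°, 2525 m): east 2525 sin 309° = -1962.29, north 2525 cos 309° = 1589.03
Leg 2 (121°, 3983 m): east 3983 sin 121° = 3414.10, north 3983 cos 121° = -2051.40
Leg 3 (288°, 2392 m): east 2392 sin 288° = -2274.93, north 2392 cos 288° = 739.17
Net: -823.12 east, 276.81 north. Distance = √((-823.12)² + (276.81)²) = 868.420 m.

868 m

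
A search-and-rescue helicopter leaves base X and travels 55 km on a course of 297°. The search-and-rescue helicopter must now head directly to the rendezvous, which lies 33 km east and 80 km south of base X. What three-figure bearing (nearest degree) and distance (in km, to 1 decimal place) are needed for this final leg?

Leg 1 (297°, 55 km): east 55 sin 297° = -49.01, north 55 cos 297° = 24.97
Current position: (-49.01, 24.97). Target: (33, -80). Remaining: Δeast = 82.01, Δnorth = -104.97.
Bearing = atan2(82.01, -104.97) mod 360° = 142.00°; distance = √((82.01)² + (-104.97)²) = 133.205 km.

142°, 133.2 km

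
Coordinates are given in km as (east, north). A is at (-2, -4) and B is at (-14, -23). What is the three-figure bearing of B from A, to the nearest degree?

212°

Δeast = -14 − -2 = -12.00; Δnorth = -23 − -4 = -19.00.
Bearing = atan2(Δeast, Δnorth) mod 360° = 212.28° ≈ 212°.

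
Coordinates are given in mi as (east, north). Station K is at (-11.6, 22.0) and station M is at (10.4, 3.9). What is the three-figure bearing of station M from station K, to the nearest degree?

Δeast = 10.4 − -11.6 = 22.00; Δnorth = 3.9 − 22.0 = -18.10.
Bearing = atan2(Δeast, Δnorth) mod 360° = 129.45° ≈ 129°.

129°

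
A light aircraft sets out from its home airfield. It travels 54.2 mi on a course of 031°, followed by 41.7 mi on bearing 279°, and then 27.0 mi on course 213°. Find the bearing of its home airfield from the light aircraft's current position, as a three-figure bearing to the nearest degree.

137°

Leg 1 (031°, 54.2 mi): east 54.2 sin 31° = 27.92, north 54.2 cos 31° = 46.46
Leg 2 (279°, 41.7 mi): east 41.7 sin 279° = -41.19, north 41.7 cos 279° = 6.52
Leg 3 (213°, 27.0 mi): east 27.0 sin 213° = -14.71, north 27.0 cos 213° = -22.64
Net displacement: -27.98 east, 30.34 north. Direction back to start is (27.98, -30.34): bearing = atan2(27.98, -30.34) mod 360° = 137.32° ≈ 137°.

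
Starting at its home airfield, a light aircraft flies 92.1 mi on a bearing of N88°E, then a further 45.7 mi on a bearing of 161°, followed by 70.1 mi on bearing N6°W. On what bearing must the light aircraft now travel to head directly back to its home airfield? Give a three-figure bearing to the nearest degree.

253°

Leg 1 (N88°E, 92.1 mi): east 92.1 sin 88° = 92.04, north 92.1 cos 88° = 3.21
Leg 2 (161°, 45.7 mi): east 45.7 sin 161° = 14.88, north 45.7 cos 161° = -43.21
Leg 3 (N6°W, 70.1 mi): east 70.1 sin 354° = -7.33, north 70.1 cos 354° = 69.72
Net displacement: 99.59 east, 29.72 north. Direction back to start is (-99.59, -29.72): bearing = atan2(-99.59, -29.72) mod 360° = 253.38° ≈ 253°.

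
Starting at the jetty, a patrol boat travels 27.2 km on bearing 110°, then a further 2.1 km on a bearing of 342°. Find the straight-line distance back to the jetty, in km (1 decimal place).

Leg 1 (110°, 27.2 km): east 27.2 sin 110° = 25.56, north 27.2 cos 110° = -9.30
Leg 2 (342°, 2.1 km): east 2.1 sin 342° = -0.65, north 2.1 cos 342° = 2.00
Net: 24.91 east, -7.31 north. Distance = √((24.91)² + (-7.31)²) = 25.960 km.

26.0 km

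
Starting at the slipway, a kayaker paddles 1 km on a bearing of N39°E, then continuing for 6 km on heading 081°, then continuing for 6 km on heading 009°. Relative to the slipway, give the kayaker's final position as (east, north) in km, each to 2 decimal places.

Leg 1 (N39°E, 1 km): east 1 sin 39° = 0.63, north 1 cos 39° = 0.78
Leg 2 (081°, 6 km): east 6 sin 81° = 5.93, north 6 cos 81° = 0.94
Leg 3 (009°, 6 km): east 6 sin 9° = 0.94, north 6 cos 9° = 5.93
Summing: 7.49 km east, 7.64 km north → (7.49, 7.64).

(7.49, 7.64)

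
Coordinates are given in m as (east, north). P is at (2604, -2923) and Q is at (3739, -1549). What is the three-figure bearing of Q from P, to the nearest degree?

Δeast = 3739 − 2604 = 1135.00; Δnorth = -1549 − -2923 = 1374.00.
Bearing = atan2(Δeast, Δnorth) mod 360° = 39.56° ≈ 040°.

040°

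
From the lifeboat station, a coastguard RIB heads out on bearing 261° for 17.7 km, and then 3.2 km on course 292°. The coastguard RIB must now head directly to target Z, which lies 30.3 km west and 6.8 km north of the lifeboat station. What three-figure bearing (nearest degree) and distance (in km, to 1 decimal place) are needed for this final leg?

310°, 12.9 km

Leg 1 (261°, 17.7 km): east 17.7 sin 261° = -17.48, north 17.7 cos 261° = -2.77
Leg 2 (292°, 3.2 km): east 3.2 sin 292° = -2.97, north 3.2 cos 292° = 1.20
Current position: (-20.45, -1.57). Target: (-30.3, 6.8). Remaining: Δeast = -9.85, Δnorth = 8.37.
Bearing = atan2(-9.85, 8.37) mod 360° = 310.35°; distance = √((-9.85)² + (8.37)²) = 12.927 km.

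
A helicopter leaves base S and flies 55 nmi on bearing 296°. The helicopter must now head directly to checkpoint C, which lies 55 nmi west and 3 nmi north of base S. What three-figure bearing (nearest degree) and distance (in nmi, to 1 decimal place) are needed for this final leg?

195°, 21.8 nmi

Leg 1 (296°, 55 nmi): east 55 sin 296° = -49.43, north 55 cos 296° = 24.11
Current position: (-49.43, 24.11). Target: (-55, 3). Remaining: Δeast = -5.57, Δnorth = -21.11.
Bearing = atan2(-5.57, -21.11) mod 360° = 194.77°; distance = √((-5.57)² + (-21.11)²) = 21.832 nmi.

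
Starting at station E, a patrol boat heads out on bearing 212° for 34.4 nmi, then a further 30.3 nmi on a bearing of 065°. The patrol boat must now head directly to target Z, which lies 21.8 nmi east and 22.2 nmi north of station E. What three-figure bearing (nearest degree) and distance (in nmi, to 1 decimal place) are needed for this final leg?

Leg 1 (212°, 34.4 nmi): east 34.4 sin 212° = -18.23, north 34.4 cos 212° = -29.17
Leg 2 (065°, 30.3 nmi): east 30.3 sin 65° = 27.46, north 30.3 cos 65° = 12.81
Current position: (9.23, -16.37). Target: (21.8, 22.2). Remaining: Δeast = 12.57, Δnorth = 38.57.
Bearing = atan2(12.57, 38.57) mod 360° = 18.05°; distance = √((12.57)² + (38.57)²) = 40.564 nmi.

018°, 40.6 nmi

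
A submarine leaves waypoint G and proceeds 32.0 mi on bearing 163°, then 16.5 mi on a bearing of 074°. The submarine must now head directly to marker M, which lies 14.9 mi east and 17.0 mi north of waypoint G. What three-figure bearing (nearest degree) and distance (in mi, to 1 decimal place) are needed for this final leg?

347°, 44.3 mi

Leg 1 (163°, 32.0 mi): east 32.0 sin 163° = 9.36, north 32.0 cos 163° = -30.60
Leg 2 (074°, 16.5 mi): east 16.5 sin 74° = 15.86, north 16.5 cos 74° = 4.55
Current position: (25.22, -26.05). Target: (14.9, 17.0). Remaining: Δeast = -10.32, Δnorth = 43.05.
Bearing = atan2(-10.32, 43.05) mod 360° = 346.52°; distance = √((-10.32)² + (43.05)²) = 44.273 mi.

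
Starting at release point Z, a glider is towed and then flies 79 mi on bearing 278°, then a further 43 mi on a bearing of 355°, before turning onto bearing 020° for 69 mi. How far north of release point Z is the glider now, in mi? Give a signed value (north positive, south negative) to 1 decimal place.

Leg 1 (278°, 79 mi): east 79 sin 278° = -78.23, north 79 cos 278° = 10.99
Leg 2 (355°, 43 mi): east 43 sin 355° = -3.75, north 43 cos 355° = 42.84
Leg 3 (020°, 69 mi): east 69 sin 20° = 23.60, north 69 cos 20° = 64.84
Net north component: 118.67 mi.

118.7 mi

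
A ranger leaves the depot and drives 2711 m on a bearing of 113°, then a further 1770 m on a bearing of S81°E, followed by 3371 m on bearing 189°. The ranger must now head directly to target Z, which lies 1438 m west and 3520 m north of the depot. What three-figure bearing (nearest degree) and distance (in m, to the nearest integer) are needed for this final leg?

Leg 1 (113°, 2711 m): east 2711 sin 113° = 2495.49, north 2711 cos 113° = -1059.27
Leg 2 (S81°E, 1770 m): east 1770 sin 99° = 1748.21, north 1770 cos 99° = -276.89
Leg 3 (189°, 3371 m): east 3371 sin 189° = -527.34, north 3371 cos 189° = -3329.50
Current position: (3716.36, -4665.66). Target: (-1438, 3520). Remaining: Δeast = -5154.36, Δnorth = 8185.66.
Bearing = atan2(-5154.36, 8185.66) mod 360° = 327.80°; distance = √((-5154.36)² + (8185.66)²) = 9673.283 m.

328°, 9673 m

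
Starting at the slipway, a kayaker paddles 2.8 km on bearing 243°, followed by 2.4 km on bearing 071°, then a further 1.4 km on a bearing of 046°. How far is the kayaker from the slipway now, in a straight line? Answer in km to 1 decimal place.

Leg 1 (243°, 2.8 km): east 2.8 sin 243° = -2.49, north 2.8 cos 243° = -1.27
Leg 2 (071°, 2.4 km): east 2.4 sin 71° = 2.27, north 2.4 cos 71° = 0.78
Leg 3 (046°, 1.4 km): east 1.4 sin 46° = 1.01, north 1.4 cos 46° = 0.97
Net: 0.78 east, 0.48 north. Distance = √((0.78)² + (0.48)²) = 0.919 km.

0.9 km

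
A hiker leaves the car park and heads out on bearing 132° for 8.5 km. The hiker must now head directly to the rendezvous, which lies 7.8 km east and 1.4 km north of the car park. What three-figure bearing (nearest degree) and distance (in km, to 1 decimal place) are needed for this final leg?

Leg 1 (132°, 8.5 km): east 8.5 sin 132° = 6.32, north 8.5 cos 132° = -5.69
Current position: (6.32, -5.69). Target: (7.8, 1.4). Remaining: Δeast = 1.48, Δnorth = 7.09.
Bearing = atan2(1.48, 7.09) mod 360° = 11.82°; distance = √((1.48)² + (7.09)²) = 7.241 km.

012°, 7.2 km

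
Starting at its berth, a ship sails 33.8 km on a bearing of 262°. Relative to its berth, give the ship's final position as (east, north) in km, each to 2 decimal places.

(-33.47, -4.70)

Leg 1 (262°, 33.8 km): east 33.8 sin 262° = -33.47, north 33.8 cos 262° = -4.70
Summing: -33.47 km east, -4.70 km north → (-33.47, -4.70).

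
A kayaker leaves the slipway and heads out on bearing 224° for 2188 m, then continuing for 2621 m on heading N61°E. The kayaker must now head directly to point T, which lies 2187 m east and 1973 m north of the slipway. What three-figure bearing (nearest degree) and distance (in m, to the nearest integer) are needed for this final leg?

Leg 1 (224°, 2188 m): east 2188 sin 224° = -1519.91, north 2188 cos 224° = -1573.92
Leg 2 (N61°E, 2621 m): east 2621 sin 61° = 2292.38, north 2621 cos 61° = 1270.69
Current position: (772.47, -303.23). Target: (2187, 1973). Remaining: Δeast = 1414.53, Δnorth = 2276.23.
Bearing = atan2(1414.53, 2276.23) mod 360° = 31.86°; distance = √((1414.53)² + (2276.23)²) = 2679.949 m.

032°, 2680 m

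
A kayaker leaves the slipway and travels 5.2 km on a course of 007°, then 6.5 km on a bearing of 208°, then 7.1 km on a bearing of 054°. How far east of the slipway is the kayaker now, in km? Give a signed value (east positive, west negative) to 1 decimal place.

Leg 1 (007°, 5.2 km): east 5.2 sin 7° = 0.63, north 5.2 cos 7° = 5.16
Leg 2 (208°, 6.5 km): east 6.5 sin 208° = -3.05, north 6.5 cos 208° = -5.74
Leg 3 (054°, 7.1 km): east 7.1 sin 54° = 5.74, north 7.1 cos 54° = 4.17
Net east component: 3.33 km.

3.3 km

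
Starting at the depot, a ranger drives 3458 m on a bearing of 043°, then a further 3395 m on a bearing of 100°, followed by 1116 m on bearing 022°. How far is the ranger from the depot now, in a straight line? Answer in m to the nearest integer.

Leg 1 (043°, 3458 m): east 3458 sin 43° = 2358.35, north 3458 cos 43° = 2529.02
Leg 2 (100°, 3395 m): east 3395 sin 100° = 3343.42, north 3395 cos 100° = -589.54
Leg 3 (022°, 1116 m): east 1116 sin 22° = 418.06, north 1116 cos 22° = 1034.74
Net: 6119.83 east, 2974.22 north. Distance = √((6119.83)² + (2974.22)²) = 6804.290 m.

6804 m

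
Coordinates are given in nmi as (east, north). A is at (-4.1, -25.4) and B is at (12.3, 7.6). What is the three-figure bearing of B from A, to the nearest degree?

026°

Δeast = 12.3 − -4.1 = 16.40; Δnorth = 7.6 − -25.4 = 33.00.
Bearing = atan2(Δeast, Δnorth) mod 360° = 26.43° ≈ 026°.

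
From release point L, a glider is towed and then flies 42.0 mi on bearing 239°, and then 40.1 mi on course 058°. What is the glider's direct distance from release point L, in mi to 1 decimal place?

2.0 mi

Leg 1 (239°, 42.0 mi): east 42.0 sin 239° = -36.00, north 42.0 cos 239° = -21.63
Leg 2 (058°, 40.1 mi): east 40.1 sin 58° = 34.01, north 40.1 cos 58° = 21.25
Net: -1.99 east, -0.38 north. Distance = √((-1.99)² + (-0.38)²) = 2.031 mi.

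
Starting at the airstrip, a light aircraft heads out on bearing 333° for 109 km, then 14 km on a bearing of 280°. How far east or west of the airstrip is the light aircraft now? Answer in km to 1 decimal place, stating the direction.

Leg 1 (333°, 109 km): east 109 sin 333° = -49.48, north 109 cos 333° = 97.12
Leg 2 (280°, 14 km): east 14 sin 280° = -13.79, north 14 cos 280° = 2.43
Net east component: -63.27 km.

63.3 km west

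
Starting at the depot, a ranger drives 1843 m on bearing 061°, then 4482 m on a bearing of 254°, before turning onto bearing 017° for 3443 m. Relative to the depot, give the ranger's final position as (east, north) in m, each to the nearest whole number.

Leg 1 (061°, 1843 m): east 1843 sin 61° = 1611.92, north 1843 cos 61° = 893.50
Leg 2 (254°, 4482 m): east 4482 sin 254° = -4308.37, north 4482 cos 254° = -1235.41
Leg 3 (017°, 3443 m): east 3443 sin 17° = 1006.64, north 3443 cos 17° = 3292.56
Summing: -1689.82 m east, 2950.65 m north → (-1690, 2951).

(-1690, 2951)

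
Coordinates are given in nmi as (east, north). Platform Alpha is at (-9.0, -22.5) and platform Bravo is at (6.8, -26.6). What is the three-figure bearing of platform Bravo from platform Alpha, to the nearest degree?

105°

Δeast = 6.8 − -9.0 = 15.80; Δnorth = -26.6 − -22.5 = -4.10.
Bearing = atan2(Δeast, Δnorth) mod 360° = 104.55° ≈ 105°.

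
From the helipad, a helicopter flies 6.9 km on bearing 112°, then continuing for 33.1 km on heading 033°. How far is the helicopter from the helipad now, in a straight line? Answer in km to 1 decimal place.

35.1 km

Leg 1 (112°, 6.9 km): east 6.9 sin 112° = 6.40, north 6.9 cos 112° = -2.58
Leg 2 (033°, 33.1 km): east 33.1 sin 33° = 18.03, north 33.1 cos 33° = 27.76
Net: 24.43 east, 25.18 north. Distance = √((24.43)² + (25.18)²) = 35.077 km.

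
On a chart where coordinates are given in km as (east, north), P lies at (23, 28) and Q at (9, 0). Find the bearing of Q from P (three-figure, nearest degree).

Δeast = 9 − 23 = -14.00; Δnorth = 0 − 28 = -28.00.
Bearing = atan2(Δeast, Δnorth) mod 360° = 206.57° ≈ 207°.

207°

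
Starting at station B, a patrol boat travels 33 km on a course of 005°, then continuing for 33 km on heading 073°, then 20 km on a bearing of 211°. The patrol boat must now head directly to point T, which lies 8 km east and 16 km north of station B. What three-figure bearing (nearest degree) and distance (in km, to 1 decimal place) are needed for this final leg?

Leg 1 (005°, 33 km): east 33 sin 5° = 2.88, north 33 cos 5° = 32.87
Leg 2 (073°, 33 km): east 33 sin 73° = 31.56, north 33 cos 73° = 9.65
Leg 3 (211°, 20 km): east 20 sin 211° = -10.30, north 20 cos 211° = -17.14
Current position: (24.13, 25.38). Target: (8, 16). Remaining: Δeast = -16.13, Δnorth = -9.38.
Bearing = atan2(-16.13, -9.38) mod 360° = 239.83°; distance = √((-16.13)² + (-9.38)²) = 18.662 km.

240°, 18.7 km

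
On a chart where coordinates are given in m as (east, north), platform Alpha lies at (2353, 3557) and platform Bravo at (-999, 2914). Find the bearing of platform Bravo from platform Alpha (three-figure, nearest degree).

Δeast = -999 − 2353 = -3352.00; Δnorth = 2914 − 3557 = -643.00.
Bearing = atan2(Δeast, Δnorth) mod 360° = 259.14° ≈ 259°.

259°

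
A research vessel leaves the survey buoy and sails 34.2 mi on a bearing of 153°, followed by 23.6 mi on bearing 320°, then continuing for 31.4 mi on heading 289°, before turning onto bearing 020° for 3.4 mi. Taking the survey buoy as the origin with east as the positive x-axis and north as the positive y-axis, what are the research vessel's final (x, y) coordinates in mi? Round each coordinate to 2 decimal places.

Leg 1 (153°, 34.2 mi): east 34.2 sin 153° = 15.53, north 34.2 cos 153° = -30.47
Leg 2 (320°, 23.6 mi): east 23.6 sin 320° = -15.17, north 23.6 cos 320° = 18.08
Leg 3 (289°, 31.4 mi): east 31.4 sin 289° = -29.69, north 31.4 cos 289° = 10.22
Leg 4 (020°, 3.4 mi): east 3.4 sin 20° = 1.16, north 3.4 cos 20° = 3.19
Summing: -28.17 mi east, 1.02 mi north → (-28.17, 1.02).

(-28.17, 1.02)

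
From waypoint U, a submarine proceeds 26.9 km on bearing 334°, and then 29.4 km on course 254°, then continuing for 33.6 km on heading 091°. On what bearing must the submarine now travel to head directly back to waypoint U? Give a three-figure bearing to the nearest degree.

157°

Leg 1 (334°, 26.9 km): east 26.9 sin 334° = -11.79, north 26.9 cos 334° = 24.18
Leg 2 (254°, 29.4 km): east 29.4 sin 254° = -28.26, north 29.4 cos 254° = -8.10
Leg 3 (091°, 33.6 km): east 33.6 sin 91° = 33.59, north 33.6 cos 91° = -0.59
Net displacement: -6.46 east, 15.49 north. Direction back to start is (6.46, -15.49): bearing = atan2(6.46, -15.49) mod 360° = 157.36° ≈ 157°.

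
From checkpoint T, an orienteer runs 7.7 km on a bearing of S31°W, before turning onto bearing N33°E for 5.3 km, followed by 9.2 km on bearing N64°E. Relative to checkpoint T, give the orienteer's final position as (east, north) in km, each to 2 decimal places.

Leg 1 (S31°W, 7.7 km): east 7.7 sin 211° = -3.97, north 7.7 cos 211° = -6.60
Leg 2 (N33°E, 5.3 km): east 5.3 sin 33° = 2.89, north 5.3 cos 33° = 4.44
Leg 3 (N64°E, 9.2 km): east 9.2 sin 64° = 8.27, north 9.2 cos 64° = 4.03
Summing: 7.19 km east, 1.88 km north → (7.19, 1.88).

(7.19, 1.88)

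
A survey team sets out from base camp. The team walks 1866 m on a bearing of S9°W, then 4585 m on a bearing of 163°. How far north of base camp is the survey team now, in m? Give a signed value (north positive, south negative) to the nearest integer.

-6228 m

Leg 1 (S9°W, 1866 m): east 1866 sin 189° = -291.91, north 1866 cos 189° = -1843.03
Leg 2 (163°, 4585 m): east 4585 sin 163° = 1340.52, north 4585 cos 163° = -4384.66
Net north component: -6227.68 m.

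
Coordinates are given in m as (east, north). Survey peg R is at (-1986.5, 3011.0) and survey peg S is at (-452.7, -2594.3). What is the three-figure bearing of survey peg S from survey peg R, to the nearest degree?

Δeast = -452.7 − -1986.5 = 1533.80; Δnorth = -2594.3 − 3011.0 = -5605.30.
Bearing = atan2(Δeast, Δnorth) mod 360° = 164.70° ≈ 165°.

165°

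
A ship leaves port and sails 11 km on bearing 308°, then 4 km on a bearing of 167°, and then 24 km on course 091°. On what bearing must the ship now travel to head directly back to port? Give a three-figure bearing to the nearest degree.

261°

Leg 1 (308°, 11 km): east 11 sin 308° = -8.67, north 11 cos 308° = 6.77
Leg 2 (167°, 4 km): east 4 sin 167° = 0.90, north 4 cos 167° = -3.90
Leg 3 (091°, 24 km): east 24 sin 91° = 24.00, north 24 cos 91° = -0.42
Net displacement: 16.23 east, 2.46 north. Direction back to start is (-16.23, -2.46): bearing = atan2(-16.23, -2.46) mod 360° = 261.39° ≈ 261°.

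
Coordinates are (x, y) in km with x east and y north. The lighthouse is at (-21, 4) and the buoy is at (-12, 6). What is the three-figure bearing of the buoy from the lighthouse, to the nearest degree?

Δeast = -12 − -21 = 9.00; Δnorth = 6 − 4 = 2.00.
Bearing = atan2(Δeast, Δnorth) mod 360° = 77.47° ≈ 077°.

077°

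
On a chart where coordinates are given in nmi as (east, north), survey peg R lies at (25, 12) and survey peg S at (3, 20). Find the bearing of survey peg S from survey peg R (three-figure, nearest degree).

290°

Δeast = 3 − 25 = -22.00; Δnorth = 20 − 12 = 8.00.
Bearing = atan2(Δeast, Δnorth) mod 360° = 289.98° ≈ 290°.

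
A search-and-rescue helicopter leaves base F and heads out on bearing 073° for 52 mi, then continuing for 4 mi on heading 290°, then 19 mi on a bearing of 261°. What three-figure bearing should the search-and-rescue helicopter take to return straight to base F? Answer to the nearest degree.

243°

Leg 1 (073°, 52 mi): east 52 sin 73° = 49.73, north 52 cos 73° = 15.20
Leg 2 (290°, 4 mi): east 4 sin 290° = -3.76, north 4 cos 290° = 1.37
Leg 3 (261°, 19 mi): east 19 sin 261° = -18.77, north 19 cos 261° = -2.97
Net displacement: 27.20 east, 13.60 north. Direction back to start is (-27.20, -13.60): bearing = atan2(-27.20, -13.60) mod 360° = 243.44° ≈ 243°.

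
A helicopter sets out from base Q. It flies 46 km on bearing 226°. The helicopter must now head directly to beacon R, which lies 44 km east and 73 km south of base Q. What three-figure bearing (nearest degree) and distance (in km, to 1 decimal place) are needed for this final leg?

118°, 87.3 km

Leg 1 (226°, 46 km): east 46 sin 226° = -33.09, north 46 cos 226° = -31.95
Current position: (-33.09, -31.95). Target: (44, -73). Remaining: Δeast = 77.09, Δnorth = -41.05.
Bearing = atan2(77.09, -41.05) mod 360° = 118.03°; distance = √((77.09)² + (-41.05)²) = 87.336 km.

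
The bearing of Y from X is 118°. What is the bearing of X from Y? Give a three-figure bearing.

Back-bearing = 118° + 180° = 298°.

298°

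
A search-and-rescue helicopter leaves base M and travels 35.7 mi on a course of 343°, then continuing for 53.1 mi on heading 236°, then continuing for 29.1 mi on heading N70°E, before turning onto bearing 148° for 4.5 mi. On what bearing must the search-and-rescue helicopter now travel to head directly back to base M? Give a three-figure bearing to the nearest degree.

Leg 1 (343°, 35.7 mi): east 35.7 sin 343° = -10.44, north 35.7 cos 343° = 34.14
Leg 2 (236°, 53.1 mi): east 53.1 sin 236° = -44.02, north 53.1 cos 236° = -29.69
Leg 3 (N70°E, 29.1 mi): east 29.1 sin 70° = 27.35, north 29.1 cos 70° = 9.95
Leg 4 (148°, 4.5 mi): east 4.5 sin 148° = 2.38, north 4.5 cos 148° = -3.82
Net displacement: -24.73 east, 10.58 north. Direction back to start is (24.73, -10.58): bearing = atan2(24.73, -10.58) mod 360° = 113.17° ≈ 113°.

113°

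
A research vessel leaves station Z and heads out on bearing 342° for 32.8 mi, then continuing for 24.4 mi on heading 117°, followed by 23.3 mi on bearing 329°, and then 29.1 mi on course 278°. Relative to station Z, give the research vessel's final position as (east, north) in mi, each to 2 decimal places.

Leg 1 (342°, 32.8 mi): east 32.8 sin 342° = -10.14, north 32.8 cos 342° = 31.19
Leg 2 (117°, 24.4 mi): east 24.4 sin 117° = 21.74, north 24.4 cos 117° = -11.08
Leg 3 (329°, 23.3 mi): east 23.3 sin 329° = -12.00, north 23.3 cos 329° = 19.97
Leg 4 (278°, 29.1 mi): east 29.1 sin 278° = -28.82, north 29.1 cos 278° = 4.05
Summing: -29.21 mi east, 44.14 mi north → (-29.21, 44.14).

(-29.21, 44.14)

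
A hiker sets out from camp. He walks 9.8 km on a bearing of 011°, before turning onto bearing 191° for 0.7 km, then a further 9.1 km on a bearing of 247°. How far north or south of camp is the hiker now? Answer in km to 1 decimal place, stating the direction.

Leg 1 (011°, 9.8 km): east 9.8 sin 11° = 1.87, north 9.8 cos 11° = 9.62
Leg 2 (191°, 0.7 km): east 0.7 sin 191° = -0.13, north 0.7 cos 191° = -0.69
Leg 3 (247°, 9.1 km): east 9.1 sin 247° = -8.38, north 9.1 cos 247° = -3.56
Net north component: 5.38 km.

5.4 km north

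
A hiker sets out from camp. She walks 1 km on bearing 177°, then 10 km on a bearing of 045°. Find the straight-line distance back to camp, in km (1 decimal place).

9.4 km

Leg 1 (177°, 1 km): east 1 sin 177° = 0.05, north 1 cos 177° = -1.00
Leg 2 (045°, 10 km): east 10 sin 45° = 7.07, north 10 cos 45° = 7.07
Net: 7.12 east, 6.07 north. Distance = √((7.12)² + (6.07)²) = 9.360 km.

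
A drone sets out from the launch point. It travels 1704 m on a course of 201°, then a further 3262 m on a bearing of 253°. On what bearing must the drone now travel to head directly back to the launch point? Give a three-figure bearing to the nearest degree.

Leg 1 (201°, 1704 m): east 1704 sin 201° = -610.66, north 1704 cos 201° = -1590.82
Leg 2 (253°, 3262 m): east 3262 sin 253° = -3119.47, north 3262 cos 253° = -953.72
Net displacement: -3730.13 east, -2544.54 north. Direction back to start is (3730.13, 2544.54): bearing = atan2(3730.13, 2544.54) mod 360° = 55.70° ≈ 056°.

056°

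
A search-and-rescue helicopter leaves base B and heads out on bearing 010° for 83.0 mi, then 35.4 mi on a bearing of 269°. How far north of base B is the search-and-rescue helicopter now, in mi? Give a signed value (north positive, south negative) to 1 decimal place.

Leg 1 (010°, 83.0 mi): east 83.0 sin 10° = 14.41, north 83.0 cos 10° = 81.74
Leg 2 (269°, 35.4 mi): east 35.4 sin 269° = -35.39, north 35.4 cos 269° = -0.62
Net north component: 81.12 mi.

81.1 mi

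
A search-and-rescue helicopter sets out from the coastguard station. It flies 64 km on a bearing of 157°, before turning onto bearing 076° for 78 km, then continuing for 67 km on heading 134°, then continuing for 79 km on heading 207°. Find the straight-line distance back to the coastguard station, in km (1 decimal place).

193.4 km

Leg 1 (157°, 64 km): east 64 sin 157° = 25.01, north 64 cos 157° = -58.91
Leg 2 (076°, 78 km): east 78 sin 76° = 75.68, north 78 cos 76° = 18.87
Leg 3 (134°, 67 km): east 67 sin 134° = 48.20, north 67 cos 134° = -46.54
Leg 4 (207°, 79 km): east 79 sin 207° = -35.87, north 79 cos 207° = -70.39
Net: 113.02 east, -156.97 north. Distance = √((113.02)² + (-156.97)²) = 193.428 km.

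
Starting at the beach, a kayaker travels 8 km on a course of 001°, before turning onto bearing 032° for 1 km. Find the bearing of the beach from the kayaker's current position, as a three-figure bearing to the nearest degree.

Leg 1 (001°, 8 km): east 8 sin 1° = 0.14, north 8 cos 1° = 8.00
Leg 2 (032°, 1 km): east 1 sin 32° = 0.53, north 1 cos 32° = 0.85
Net displacement: 0.67 east, 8.85 north. Direction back to start is (-0.67, -8.85): bearing = atan2(-0.67, -8.85) mod 360° = 184.33° ≈ 184°.

184°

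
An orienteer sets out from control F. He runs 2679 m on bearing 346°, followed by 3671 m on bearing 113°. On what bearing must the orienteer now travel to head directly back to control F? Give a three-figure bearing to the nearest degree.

247°

Leg 1 (346°, 2679 m): east 2679 sin 346° = -648.11, north 2679 cos 346° = 2599.42
Leg 2 (113°, 3671 m): east 3671 sin 113° = 3379.17, north 3671 cos 113° = -1434.37
Net displacement: 2731.06 east, 1165.05 north. Direction back to start is (-2731.06, -1165.05): bearing = atan2(-2731.06, -1165.05) mod 360° = 246.90° ≈ 247°.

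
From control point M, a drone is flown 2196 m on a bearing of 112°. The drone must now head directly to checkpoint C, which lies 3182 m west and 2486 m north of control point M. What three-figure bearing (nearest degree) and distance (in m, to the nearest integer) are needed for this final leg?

302°, 6179 m

Leg 1 (112°, 2196 m): east 2196 sin 112° = 2036.10, north 2196 cos 112° = -822.64
Current position: (2036.10, -822.64). Target: (-3182, 2486). Remaining: Δeast = -5218.10, Δnorth = 3308.64.
Bearing = atan2(-5218.10, 3308.64) mod 360° = 302.38°; distance = √((-5218.10)² + (3308.64)²) = 6178.640 m.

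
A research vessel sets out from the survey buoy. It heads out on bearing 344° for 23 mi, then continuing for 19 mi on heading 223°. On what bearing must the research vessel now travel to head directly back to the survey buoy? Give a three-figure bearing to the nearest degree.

Leg 1 (344°, 23 mi): east 23 sin 344° = -6.34, north 23 cos 344° = 22.11
Leg 2 (223°, 19 mi): east 19 sin 223° = -12.96, north 19 cos 223° = -13.90
Net displacement: -19.30 east, 8.21 north. Direction back to start is (19.30, -8.21): bearing = atan2(19.30, -8.21) mod 360° = 113.06° ≈ 113°.

113°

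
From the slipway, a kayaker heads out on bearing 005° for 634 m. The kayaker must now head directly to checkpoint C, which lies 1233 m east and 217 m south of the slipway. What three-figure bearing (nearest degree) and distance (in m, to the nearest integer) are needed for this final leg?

126°, 1452 m

Leg 1 (005°, 634 m): east 634 sin 5° = 55.26, north 634 cos 5° = 631.59
Current position: (55.26, 631.59). Target: (1233, -217). Remaining: Δeast = 1177.74, Δnorth = -848.59.
Bearing = atan2(1177.74, -848.59) mod 360° = 125.77°; distance = √((1177.74)² + (-848.59)²) = 1451.613 m.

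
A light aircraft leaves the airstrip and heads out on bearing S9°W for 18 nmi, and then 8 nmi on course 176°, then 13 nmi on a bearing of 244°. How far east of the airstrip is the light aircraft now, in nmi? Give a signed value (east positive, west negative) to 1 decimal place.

-13.9 nmi

Leg 1 (S9°W, 18 nmi): east 18 sin 189° = -2.82, north 18 cos 189° = -17.78
Leg 2 (176°, 8 nmi): east 8 sin 176° = 0.56, north 8 cos 176° = -7.98
Leg 3 (244°, 13 nmi): east 13 sin 244° = -11.68, north 13 cos 244° = -5.70
Net east component: -13.94 nmi.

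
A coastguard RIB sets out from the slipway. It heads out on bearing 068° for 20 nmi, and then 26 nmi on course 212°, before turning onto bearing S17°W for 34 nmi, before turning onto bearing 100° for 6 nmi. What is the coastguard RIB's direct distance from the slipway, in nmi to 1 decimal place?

Leg 1 (068°, 20 nmi): east 20 sin 68° = 18.54, north 20 cos 68° = 7.49
Leg 2 (212°, 26 nmi): east 26 sin 212° = -13.78, north 26 cos 212° = -22.05
Leg 3 (S17°W, 34 nmi): east 34 sin 197° = -9.94, north 34 cos 197° = -32.51
Leg 4 (100°, 6 nmi): east 6 sin 100° = 5.91, north 6 cos 100° = -1.04
Net: 0.73 east, -48.11 north. Distance = √((0.73)² + (-48.11)²) = 48.119 nmi.

48.1 nmi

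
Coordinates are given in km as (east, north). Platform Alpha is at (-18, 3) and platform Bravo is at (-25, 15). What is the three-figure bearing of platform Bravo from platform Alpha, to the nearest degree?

Δeast = -25 − -18 = -7.00; Δnorth = 15 − 3 = 12.00.
Bearing = atan2(Δeast, Δnorth) mod 360° = 329.74° ≈ 330°.

330°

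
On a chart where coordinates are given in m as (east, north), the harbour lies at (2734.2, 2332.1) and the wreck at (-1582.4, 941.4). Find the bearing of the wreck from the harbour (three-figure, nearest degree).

252°

Δeast = -1582.4 − 2734.2 = -4316.60; Δnorth = 941.4 − 2332.1 = -1390.70.
Bearing = atan2(Δeast, Δnorth) mod 360° = 252.14° ≈ 252°.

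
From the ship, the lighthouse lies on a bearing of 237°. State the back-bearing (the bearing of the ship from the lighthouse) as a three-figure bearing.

Back-bearing = 237° − 180° = 057°.

057°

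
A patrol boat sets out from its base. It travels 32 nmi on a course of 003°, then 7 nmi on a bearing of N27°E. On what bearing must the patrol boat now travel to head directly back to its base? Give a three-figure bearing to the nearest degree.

Leg 1 (003°, 32 nmi): east 32 sin 3° = 1.67, north 32 cos 3° = 31.96
Leg 2 (N27°E, 7 nmi): east 7 sin 27° = 3.18, north 7 cos 27° = 6.24
Net displacement: 4.85 east, 38.19 north. Direction back to start is (-4.85, -38.19): bearing = atan2(-4.85, -38.19) mod 360° = 187.24° ≈ 187°.

187°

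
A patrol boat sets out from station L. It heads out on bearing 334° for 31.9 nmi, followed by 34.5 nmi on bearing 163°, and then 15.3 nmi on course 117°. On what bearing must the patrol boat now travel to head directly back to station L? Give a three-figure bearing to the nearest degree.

319°

Leg 1 (334°, 31.9 nmi): east 31.9 sin 334° = -13.98, north 31.9 cos 334° = 28.67
Leg 2 (163°, 34.5 nmi): east 34.5 sin 163° = 10.09, north 34.5 cos 163° = -32.99
Leg 3 (117°, 15.3 nmi): east 15.3 sin 117° = 13.63, north 15.3 cos 117° = -6.95
Net displacement: 9.74 east, -11.27 north. Direction back to start is (-9.74, 11.27): bearing = atan2(-9.74, 11.27) mod 360° = 319.17° ≈ 319°.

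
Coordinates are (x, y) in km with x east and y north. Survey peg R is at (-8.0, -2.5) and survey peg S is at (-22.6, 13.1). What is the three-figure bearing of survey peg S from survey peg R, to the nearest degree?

317°

Δeast = -22.6 − -8.0 = -14.60; Δnorth = 13.1 − -2.5 = 15.60.
Bearing = atan2(Δeast, Δnorth) mod 360° = 316.90° ≈ 317°.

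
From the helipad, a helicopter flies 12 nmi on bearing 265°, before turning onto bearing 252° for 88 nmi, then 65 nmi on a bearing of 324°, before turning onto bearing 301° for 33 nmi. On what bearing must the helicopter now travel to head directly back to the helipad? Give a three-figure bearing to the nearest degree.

Leg 1 (265°, 12 nmi): east 12 sin 265° = -11.95, north 12 cos 265° = -1.05
Leg 2 (252°, 88 nmi): east 88 sin 252° = -83.69, north 88 cos 252° = -27.19
Leg 3 (324°, 65 nmi): east 65 sin 324° = -38.21, north 65 cos 324° = 52.59
Leg 4 (301°, 33 nmi): east 33 sin 301° = -28.29, north 33 cos 301° = 17.00
Net displacement: -162.14 east, 41.34 north. Direction back to start is (162.14, -41.34): bearing = atan2(162.14, -41.34) mod 360° = 104.30° ≈ 104°.

104°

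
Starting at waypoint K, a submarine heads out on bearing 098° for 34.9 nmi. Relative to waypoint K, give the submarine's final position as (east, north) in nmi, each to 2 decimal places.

(34.56, -4.86)

Leg 1 (098°, 34.9 nmi): east 34.9 sin 98° = 34.56, north 34.9 cos 98° = -4.86
Summing: 34.56 nmi east, -4.86 nmi north → (34.56, -4.86).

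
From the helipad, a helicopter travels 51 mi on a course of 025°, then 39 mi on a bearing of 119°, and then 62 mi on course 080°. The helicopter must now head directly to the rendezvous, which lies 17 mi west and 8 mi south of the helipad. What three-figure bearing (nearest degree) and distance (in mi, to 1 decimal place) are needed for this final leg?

Leg 1 (025°, 51 mi): east 51 sin 25° = 21.55, north 51 cos 25° = 46.22
Leg 2 (119°, 39 mi): east 39 sin 119° = 34.11, north 39 cos 119° = -18.91
Leg 3 (080°, 62 mi): east 62 sin 80° = 61.06, north 62 cos 80° = 10.77
Current position: (116.72, 38.08). Target: (-17, -8). Remaining: Δeast = -133.72, Δnorth = -46.08.
Bearing = atan2(-133.72, -46.08) mod 360° = 250.99°; distance = √((-133.72)² + (-46.08)²) = 141.439 mi.

251°, 141.4 mi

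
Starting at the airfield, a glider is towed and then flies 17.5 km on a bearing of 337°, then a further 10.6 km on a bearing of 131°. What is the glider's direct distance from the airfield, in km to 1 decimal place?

9.2 km

Leg 1 (337°, 17.5 km): east 17.5 sin 337° = -6.84, north 17.5 cos 337° = 16.11
Leg 2 (131°, 10.6 km): east 10.6 sin 131° = 8.00, north 10.6 cos 131° = -6.95
Net: 1.16 east, 9.15 north. Distance = √((1.16)² + (9.15)²) = 9.228 km.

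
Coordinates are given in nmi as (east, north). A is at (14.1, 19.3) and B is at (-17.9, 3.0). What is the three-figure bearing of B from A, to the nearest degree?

243°

Δeast = -17.9 − 14.1 = -32.00; Δnorth = 3.0 − 19.3 = -16.30.
Bearing = atan2(Δeast, Δnorth) mod 360° = 243.01° ≈ 243°.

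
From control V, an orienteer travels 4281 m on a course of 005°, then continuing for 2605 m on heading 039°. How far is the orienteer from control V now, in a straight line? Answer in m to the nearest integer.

Leg 1 (005°, 4281 m): east 4281 sin 5° = 373.11, north 4281 cos 5° = 4264.71
Leg 2 (039°, 2605 m): east 2605 sin 39° = 1639.38, north 2605 cos 39° = 2024.47
Net: 2012.49 east, 6289.17 north. Distance = √((2012.49)² + (6289.17)²) = 6603.321 m.

6603 m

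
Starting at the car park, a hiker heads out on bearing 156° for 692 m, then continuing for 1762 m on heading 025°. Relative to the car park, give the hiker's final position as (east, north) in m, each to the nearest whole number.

Leg 1 (156°, 692 m): east 692 sin 156° = 281.46, north 692 cos 156° = -632.17
Leg 2 (025°, 1762 m): east 1762 sin 25° = 744.65, north 1762 cos 25° = 1596.91
Summing: 1026.12 m east, 964.74 m north → (1026, 965).

(1026, 965)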